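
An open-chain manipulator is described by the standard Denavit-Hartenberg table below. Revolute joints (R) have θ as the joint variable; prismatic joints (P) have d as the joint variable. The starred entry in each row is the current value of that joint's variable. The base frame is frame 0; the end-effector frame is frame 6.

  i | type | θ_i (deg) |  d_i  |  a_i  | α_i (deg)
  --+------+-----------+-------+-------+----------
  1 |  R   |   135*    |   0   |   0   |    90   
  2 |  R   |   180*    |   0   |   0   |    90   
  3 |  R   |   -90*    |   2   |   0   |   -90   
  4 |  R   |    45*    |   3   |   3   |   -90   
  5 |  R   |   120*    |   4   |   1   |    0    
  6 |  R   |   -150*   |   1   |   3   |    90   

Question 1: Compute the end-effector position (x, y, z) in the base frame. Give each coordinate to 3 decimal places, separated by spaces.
after link 1: o_1 = (0.0000, 0.0000, 0.0000)
after link 2: o_2 = (0.0000, 0.0000, 0.0000)
after link 3: o_3 = (-0.0000, 0.0000, 2.0000)
after link 4: o_4 = (0.6213, -3.6213, -0.1213)
after link 5: o_5 = (2.2589, -0.7589, -2.5962)
after link 6: o_6 = (2.5206, -2.6186, -5.1404)

2.521 -2.619 -5.140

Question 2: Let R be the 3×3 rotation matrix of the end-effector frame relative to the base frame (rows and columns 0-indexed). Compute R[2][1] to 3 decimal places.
End-effector y-axis (col 1 of R) = (0.5000,0.5000,-0.7071)
R[2][1] = -0.7071

-0.707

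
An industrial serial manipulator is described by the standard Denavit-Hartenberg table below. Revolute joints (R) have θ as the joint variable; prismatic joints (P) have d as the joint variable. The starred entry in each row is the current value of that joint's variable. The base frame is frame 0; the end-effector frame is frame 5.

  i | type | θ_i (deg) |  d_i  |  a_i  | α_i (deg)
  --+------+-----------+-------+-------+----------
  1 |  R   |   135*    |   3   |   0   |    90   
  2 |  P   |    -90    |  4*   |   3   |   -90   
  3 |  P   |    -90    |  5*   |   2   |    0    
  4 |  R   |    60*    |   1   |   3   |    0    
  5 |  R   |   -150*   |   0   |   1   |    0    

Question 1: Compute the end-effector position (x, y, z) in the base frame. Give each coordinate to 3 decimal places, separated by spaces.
1.061 9.546 -1.598

after link 1: o_1 = (0.0000, 0.0000, 3.0000)
after link 2: o_2 = (2.8284, 2.8284, 0.0000)
after link 3: o_3 = (0.7071, 7.7782, 0.0000)
after link 4: o_4 = (1.0607, 9.5459, -2.5981)
after link 5: o_5 = (1.0607, 9.5459, -1.5981)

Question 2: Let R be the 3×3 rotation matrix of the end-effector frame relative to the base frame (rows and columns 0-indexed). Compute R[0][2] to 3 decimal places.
-0.707

End-effector z-axis (col 2 of R) = (-0.7071,0.7071,0.0000)
R[0][2] = -0.7071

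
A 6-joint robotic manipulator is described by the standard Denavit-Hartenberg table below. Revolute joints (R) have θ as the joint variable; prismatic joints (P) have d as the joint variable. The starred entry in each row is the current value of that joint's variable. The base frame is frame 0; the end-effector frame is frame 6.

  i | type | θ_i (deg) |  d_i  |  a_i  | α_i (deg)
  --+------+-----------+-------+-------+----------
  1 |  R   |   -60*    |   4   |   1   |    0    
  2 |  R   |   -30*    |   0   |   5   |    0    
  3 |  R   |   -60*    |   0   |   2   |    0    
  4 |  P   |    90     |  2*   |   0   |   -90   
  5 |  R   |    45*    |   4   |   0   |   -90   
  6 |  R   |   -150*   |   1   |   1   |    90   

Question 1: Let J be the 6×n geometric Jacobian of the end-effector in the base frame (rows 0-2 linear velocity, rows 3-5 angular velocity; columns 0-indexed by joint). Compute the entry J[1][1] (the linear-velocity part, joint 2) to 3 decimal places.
1.505

axis z_1 = (0.0000,0.0000,1.0000); lever o_n−o_1 = (1.5053,-2.6073,1.9053)
cross product → J_v[:, 1] = (2.6073,1.5053,-0.0000)
J_ω[:, 1] = z_1
entry J[1][1] = 1.5053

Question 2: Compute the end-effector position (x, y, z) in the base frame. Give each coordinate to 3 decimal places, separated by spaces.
after link 1: o_1 = (0.5000, -0.8660, 4.0000)
after link 2: o_2 = (0.5000, -5.8660, 4.0000)
after link 3: o_3 = (-1.2321, -6.8660, 4.0000)
after link 4: o_4 = (-1.2321, -6.8660, 6.0000)
after link 5: o_5 = (2.2321, -4.8660, 6.0000)
after link 6: o_6 = (2.0053, -3.4733, 5.9053)

2.005 -3.473 5.905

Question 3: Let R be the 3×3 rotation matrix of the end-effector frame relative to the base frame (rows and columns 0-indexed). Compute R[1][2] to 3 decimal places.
-0.127

End-effector z-axis (col 2 of R) = (-0.9268,-0.1268,0.3536)
R[1][2] = -0.1268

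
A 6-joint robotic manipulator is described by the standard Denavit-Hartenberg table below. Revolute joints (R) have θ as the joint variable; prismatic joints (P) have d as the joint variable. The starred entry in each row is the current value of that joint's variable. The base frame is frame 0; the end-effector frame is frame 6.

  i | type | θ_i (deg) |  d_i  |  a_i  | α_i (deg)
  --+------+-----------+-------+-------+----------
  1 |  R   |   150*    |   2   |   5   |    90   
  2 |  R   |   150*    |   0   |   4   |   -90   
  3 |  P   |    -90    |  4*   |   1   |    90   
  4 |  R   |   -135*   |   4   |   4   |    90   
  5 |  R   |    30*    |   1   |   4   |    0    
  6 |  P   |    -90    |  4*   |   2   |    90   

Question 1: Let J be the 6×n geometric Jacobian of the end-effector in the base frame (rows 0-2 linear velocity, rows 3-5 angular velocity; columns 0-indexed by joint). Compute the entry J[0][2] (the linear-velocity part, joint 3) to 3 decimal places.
0.433

prismatic axis z_2 = (0.4330,-0.2500,-0.8660)
J_v[:, 2] = z_2; J_ω[:, 2] = (0,0,0)
entry J[0][2] = 0.4330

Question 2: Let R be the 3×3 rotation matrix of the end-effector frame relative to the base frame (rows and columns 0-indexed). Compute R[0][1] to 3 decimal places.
-0.047

End-effector y-axis (col 1 of R) = (-0.0474,-0.7891,-0.6124)
R[0][1] = -0.0474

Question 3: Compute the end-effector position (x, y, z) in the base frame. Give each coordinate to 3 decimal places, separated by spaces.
after link 1: o_1 = (-4.3301, 2.5000, 2.0000)
after link 2: o_2 = (-1.3301, 0.7679, 4.0000)
after link 3: o_3 = (0.9019, 0.6340, 0.5359)
after link 4: o_4 = (-4.7370, 0.6236, 0.9854)
after link 5: o_5 = (-8.5698, -0.8084, 1.4943)
after link 6: o_6 = (-8.1200, -5.1506, 0.5232)

-8.120 -5.151 0.523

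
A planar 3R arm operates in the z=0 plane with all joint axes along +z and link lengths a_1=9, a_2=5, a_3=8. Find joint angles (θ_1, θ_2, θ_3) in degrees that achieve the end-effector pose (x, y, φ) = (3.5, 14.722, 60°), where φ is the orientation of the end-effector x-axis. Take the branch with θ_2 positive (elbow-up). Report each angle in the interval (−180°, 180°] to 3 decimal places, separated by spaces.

60.000 120.005 -120.005

wrist centre = target − a_3·(cos φ, sin φ) = (-0.5000, 7.7938)
cos θ_2 = (60.9933−9²−5²)/(2·9·5) = -0.5001; θ_2 = 120.0049° (elbow-up)
β = atan2(7.7938,-0.5000) = 93.6707°; ψ = atan2(4.3299,6.4996) = 33.6707°
θ_1 = β − ψ = 60.0000°
θ_3 = φ − θ_1 − θ_2 = -120.0049° (wrapped to (-180°,180°])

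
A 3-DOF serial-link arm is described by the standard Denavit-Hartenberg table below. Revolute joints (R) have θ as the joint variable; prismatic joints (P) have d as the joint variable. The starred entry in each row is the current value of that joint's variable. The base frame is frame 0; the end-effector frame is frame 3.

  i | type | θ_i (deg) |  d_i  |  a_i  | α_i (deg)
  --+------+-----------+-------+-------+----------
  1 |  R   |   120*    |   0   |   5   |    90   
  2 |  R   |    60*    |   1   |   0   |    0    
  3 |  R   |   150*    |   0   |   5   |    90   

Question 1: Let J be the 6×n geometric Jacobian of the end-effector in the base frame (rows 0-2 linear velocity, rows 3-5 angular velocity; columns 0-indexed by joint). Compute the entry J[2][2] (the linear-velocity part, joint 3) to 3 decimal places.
-4.330

axis z_2 = (0.8660,0.5000,0.0000); lever o_n−o_2 = (2.1651,-3.7500,-2.5000)
cross product → J_v[:, 2] = (-1.2500,2.1651,-4.3301)
J_ω[:, 2] = z_2
entry J[2][2] = -4.3301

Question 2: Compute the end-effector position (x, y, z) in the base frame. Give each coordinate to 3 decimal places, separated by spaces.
0.531 1.080 -2.500

after link 1: o_1 = (-2.5000, 4.3301, 0.0000)
after link 2: o_2 = (-1.6340, 4.8301, 0.0000)
after link 3: o_3 = (0.5311, 1.0801, -2.5000)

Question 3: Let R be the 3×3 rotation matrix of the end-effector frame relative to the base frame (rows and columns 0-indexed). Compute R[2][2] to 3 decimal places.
0.866

End-effector z-axis (col 2 of R) = (0.2500,-0.4330,0.8660)
R[2][2] = 0.8660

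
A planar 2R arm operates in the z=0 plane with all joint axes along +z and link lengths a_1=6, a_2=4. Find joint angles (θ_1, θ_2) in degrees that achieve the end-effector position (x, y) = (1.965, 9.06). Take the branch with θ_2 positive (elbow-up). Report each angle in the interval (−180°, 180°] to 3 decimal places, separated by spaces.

cos θ_2 = (85.9448−6²−4²)/(2·6·4) = 0.7072; θ_2 = 44.9938° (elbow-up)
β = atan2(9.0600,1.9650) = 77.7628°; ψ = atan2(2.8281,8.8287) = 17.7619°
θ_1 = β − ψ = 60.0009°

60.001 44.994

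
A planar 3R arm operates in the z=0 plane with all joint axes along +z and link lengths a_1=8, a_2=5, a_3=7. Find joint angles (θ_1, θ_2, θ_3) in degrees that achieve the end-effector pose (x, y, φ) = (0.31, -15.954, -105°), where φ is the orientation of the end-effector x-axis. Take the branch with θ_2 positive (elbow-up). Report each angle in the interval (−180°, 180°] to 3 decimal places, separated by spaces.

wrist centre = target − a_3·(cos φ, sin φ) = (2.1217, -9.1925)
cos θ_2 = (89.0042−8²−5²)/(2·8·5) = 0.0001; θ_2 = 89.9970° (elbow-up)
β = atan2(-9.1925,2.1217) = -77.0031°; ψ = atan2(5.0000,8.0003) = 32.0045°
θ_1 = β − ψ = -109.0077°
θ_3 = φ − θ_1 − θ_2 = -85.9894° (wrapped to (-180°,180°])

-109.008 89.997 -85.989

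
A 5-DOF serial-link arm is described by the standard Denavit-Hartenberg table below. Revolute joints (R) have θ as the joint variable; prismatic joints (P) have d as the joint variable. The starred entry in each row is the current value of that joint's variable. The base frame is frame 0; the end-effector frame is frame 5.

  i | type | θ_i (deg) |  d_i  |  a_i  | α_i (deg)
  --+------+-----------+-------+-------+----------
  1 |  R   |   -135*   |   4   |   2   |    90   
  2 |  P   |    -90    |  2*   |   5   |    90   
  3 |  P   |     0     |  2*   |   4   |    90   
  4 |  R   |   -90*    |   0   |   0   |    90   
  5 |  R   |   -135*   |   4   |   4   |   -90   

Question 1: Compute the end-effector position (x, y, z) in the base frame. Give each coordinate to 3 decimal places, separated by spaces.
after link 1: o_1 = (-1.4142, -1.4142, 4.0000)
after link 2: o_2 = (-2.8284, -0.0000, -1.0000)
after link 3: o_3 = (-1.4142, 1.4142, -5.0000)
after link 4: o_4 = (-1.4142, 1.4142, -5.0000)
after link 5: o_5 = (-1.4142, 5.4142, -1.0000)

-1.414 5.414 -1.000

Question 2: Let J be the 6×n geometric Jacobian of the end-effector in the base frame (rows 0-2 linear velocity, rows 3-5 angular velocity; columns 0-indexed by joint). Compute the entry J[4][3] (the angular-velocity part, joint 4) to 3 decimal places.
-0.707

axis z_3 = (0.7071,-0.7071,-0.0000); lever o_n−o_3 = (-0.0000,4.0000,4.0000)
cross product → J_v[:, 3] = (-2.8284,-2.8284,2.8284)
J_ω[:, 3] = z_3
entry J[4][3] = -0.7071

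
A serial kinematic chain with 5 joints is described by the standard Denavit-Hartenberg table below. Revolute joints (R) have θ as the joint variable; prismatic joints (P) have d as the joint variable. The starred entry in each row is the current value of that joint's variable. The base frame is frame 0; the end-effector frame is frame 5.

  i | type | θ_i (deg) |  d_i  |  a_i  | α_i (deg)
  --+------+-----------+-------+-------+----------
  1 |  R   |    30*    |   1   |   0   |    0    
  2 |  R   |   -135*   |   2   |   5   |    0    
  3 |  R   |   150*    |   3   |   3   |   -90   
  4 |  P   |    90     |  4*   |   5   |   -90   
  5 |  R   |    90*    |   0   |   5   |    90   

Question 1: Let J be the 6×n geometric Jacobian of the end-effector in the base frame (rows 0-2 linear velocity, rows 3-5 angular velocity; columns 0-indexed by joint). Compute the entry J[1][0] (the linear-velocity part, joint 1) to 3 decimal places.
1.534

axis z_0 = ẑ; lever o_n−o_0 = (1.5343,-3.4154,1.0000)
cross product → J_v[:, 0] = (3.4154,1.5343,-0.0000)
J_ω[:, 0] = z_0
entry J[1][0] = 1.5343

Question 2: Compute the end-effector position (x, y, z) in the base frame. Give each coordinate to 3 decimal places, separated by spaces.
1.534 -3.415 1.000

after link 1: o_1 = (0.0000, 0.0000, 1.0000)
after link 2: o_2 = (-1.2941, -4.8296, 3.0000)
after link 3: o_3 = (0.8272, -2.7083, 6.0000)
after link 4: o_4 = (-2.0012, 0.1201, 1.0000)
after link 5: o_5 = (1.5343, -3.4154, 1.0000)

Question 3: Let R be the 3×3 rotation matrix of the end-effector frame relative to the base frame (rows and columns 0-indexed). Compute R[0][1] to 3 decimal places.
-0.707

End-effector y-axis (col 1 of R) = (-0.7071,-0.7071,-0.0000)
R[0][1] = -0.7071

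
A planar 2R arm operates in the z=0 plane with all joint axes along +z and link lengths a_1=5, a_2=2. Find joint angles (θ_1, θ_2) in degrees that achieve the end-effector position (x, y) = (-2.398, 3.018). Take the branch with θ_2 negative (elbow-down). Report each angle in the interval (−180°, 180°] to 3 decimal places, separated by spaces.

cos θ_2 = (14.8587−5²−2²)/(2·5·2) = -0.7071; θ_2 = -134.9965° (elbow-down)
β = atan2(3.0180,-2.3980) = 128.4695°; ψ = atan2(-1.4143,3.5859) = -21.5247°
θ_1 = β − ψ = 149.9942°

149.994 -134.997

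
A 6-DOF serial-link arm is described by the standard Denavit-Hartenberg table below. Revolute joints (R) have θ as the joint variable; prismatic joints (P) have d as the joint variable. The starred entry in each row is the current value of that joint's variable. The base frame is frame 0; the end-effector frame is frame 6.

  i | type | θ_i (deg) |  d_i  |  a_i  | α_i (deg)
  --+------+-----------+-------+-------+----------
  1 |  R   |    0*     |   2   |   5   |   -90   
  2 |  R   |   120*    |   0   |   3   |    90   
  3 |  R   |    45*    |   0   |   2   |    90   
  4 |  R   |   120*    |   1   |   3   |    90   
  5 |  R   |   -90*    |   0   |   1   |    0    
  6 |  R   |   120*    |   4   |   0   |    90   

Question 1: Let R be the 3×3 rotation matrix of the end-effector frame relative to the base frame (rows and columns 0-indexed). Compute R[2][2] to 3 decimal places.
End-effector z-axis (col 2 of R) = (0.7696,0.4356,0.4669)
R[2][2] = 0.4669

0.467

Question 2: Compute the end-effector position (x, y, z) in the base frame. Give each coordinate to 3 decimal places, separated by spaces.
after link 1: o_1 = (5.0000, 0.0000, 2.0000)
after link 2: o_2 = (3.5000, 0.0000, -0.5981)
after link 3: o_3 = (2.7929, 1.4142, -1.8228)
after link 4: o_4 = (5.2197, -0.3536, -2.8157)
after link 5: o_5 = (5.5732, 0.3536, -2.2033)
after link 6: o_6 = (6.0805, 2.8030, -5.3246)

6.081 2.803 -5.325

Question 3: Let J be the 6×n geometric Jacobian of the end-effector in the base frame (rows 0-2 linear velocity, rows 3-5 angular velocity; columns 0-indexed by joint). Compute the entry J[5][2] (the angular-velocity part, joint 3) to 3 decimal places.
-0.500

axis z_2 = (0.8660,0.0000,-0.5000); lever o_n−o_2 = (2.5805,2.8030,-4.7265)
cross product → J_v[:, 2] = (1.4015,2.8030,2.4275)
J_ω[:, 2] = z_2
entry J[5][2] = -0.5000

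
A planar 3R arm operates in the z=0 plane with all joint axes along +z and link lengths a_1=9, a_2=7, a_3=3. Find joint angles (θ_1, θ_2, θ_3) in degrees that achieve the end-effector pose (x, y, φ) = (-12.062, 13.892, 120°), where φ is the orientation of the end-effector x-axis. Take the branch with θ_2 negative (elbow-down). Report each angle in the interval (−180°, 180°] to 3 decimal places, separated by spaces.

wrist centre = target − a_3·(cos φ, sin φ) = (-10.5620, 11.2939)
cos θ_2 = (239.1086−9²−7²)/(2·9·7) = 0.8659; θ_2 = -30.0097° (elbow-down)
β = atan2(11.2939,-10.5620) = 133.0820°; ψ = atan2(-3.5010,15.0616) = -13.0859°
θ_1 = β − ψ = 146.1678°
θ_3 = φ − θ_1 − θ_2 = 3.8419° (wrapped to (-180°,180°])

146.168 -30.010 3.842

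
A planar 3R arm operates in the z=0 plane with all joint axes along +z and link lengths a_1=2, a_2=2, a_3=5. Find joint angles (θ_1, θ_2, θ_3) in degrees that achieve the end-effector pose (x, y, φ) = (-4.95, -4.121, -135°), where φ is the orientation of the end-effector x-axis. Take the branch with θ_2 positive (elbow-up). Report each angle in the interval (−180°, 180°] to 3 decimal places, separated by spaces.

wrist centre = target − a_3·(cos φ, sin φ) = (-1.4145, -0.5855)
cos θ_2 = (2.3435−2²−2²)/(2·2·2) = -0.7071; θ_2 = 134.9966° (elbow-up)
β = atan2(-0.5855,-1.4145) = -157.5147°; ψ = atan2(1.4143,0.5859) = 67.4983°
θ_1 = β − ψ = -225.0130°
θ_3 = φ − θ_1 − θ_2 = -44.9836° (wrapped to (-180°,180°])

134.987 134.997 -44.984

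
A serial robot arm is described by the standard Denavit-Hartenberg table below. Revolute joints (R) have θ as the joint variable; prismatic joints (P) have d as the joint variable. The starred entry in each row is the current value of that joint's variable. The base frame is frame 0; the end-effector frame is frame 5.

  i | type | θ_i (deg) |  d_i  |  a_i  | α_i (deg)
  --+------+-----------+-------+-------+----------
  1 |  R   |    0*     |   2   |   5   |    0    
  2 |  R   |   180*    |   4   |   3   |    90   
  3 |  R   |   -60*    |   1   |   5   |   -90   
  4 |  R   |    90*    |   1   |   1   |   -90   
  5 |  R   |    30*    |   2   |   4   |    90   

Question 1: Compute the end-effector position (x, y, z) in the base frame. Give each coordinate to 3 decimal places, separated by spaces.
1.366 -3.464 2.902

after link 1: o_1 = (5.0000, 0.0000, 2.0000)
after link 2: o_2 = (2.0000, 0.0000, 6.0000)
after link 3: o_3 = (-0.5000, 1.0000, 1.6699)
after link 4: o_4 = (-1.3660, 0.0000, 2.1699)
after link 5: o_5 = (1.3660, -3.4641, 2.9019)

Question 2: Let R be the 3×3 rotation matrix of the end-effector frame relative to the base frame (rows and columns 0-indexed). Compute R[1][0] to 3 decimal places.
End-effector x-axis (col 0 of R) = (0.4330,-0.8660,-0.2500)
R[1][0] = -0.8660

-0.866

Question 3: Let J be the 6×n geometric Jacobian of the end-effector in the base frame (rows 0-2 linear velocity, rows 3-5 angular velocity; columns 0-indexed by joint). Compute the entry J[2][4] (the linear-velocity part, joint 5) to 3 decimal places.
-1.732

axis z_4 = (0.5000,-0.0000,0.8660); lever o_n−o_4 = (2.7321,-3.4641,0.7321)
cross product → J_v[:, 4] = (3.0000,2.0000,-1.7321)
J_ω[:, 4] = z_4
entry J[2][4] = -1.7321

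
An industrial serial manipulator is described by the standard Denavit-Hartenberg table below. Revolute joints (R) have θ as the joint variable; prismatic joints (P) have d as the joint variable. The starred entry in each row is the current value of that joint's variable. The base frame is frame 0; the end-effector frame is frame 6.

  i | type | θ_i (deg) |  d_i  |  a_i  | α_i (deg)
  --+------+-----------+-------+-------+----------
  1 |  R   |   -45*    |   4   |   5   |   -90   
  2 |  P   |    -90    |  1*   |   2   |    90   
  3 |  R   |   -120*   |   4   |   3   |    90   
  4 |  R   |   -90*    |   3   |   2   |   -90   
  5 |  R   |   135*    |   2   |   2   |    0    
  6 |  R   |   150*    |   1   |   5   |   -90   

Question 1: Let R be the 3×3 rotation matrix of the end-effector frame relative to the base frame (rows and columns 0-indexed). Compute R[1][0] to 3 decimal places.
0.158

End-effector x-axis (col 0 of R) = (0.5245,0.1585,-0.8365)
R[1][0] = 0.1585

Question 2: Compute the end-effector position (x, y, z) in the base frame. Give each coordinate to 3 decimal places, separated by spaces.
after link 1: o_1 = (3.5355, -3.5355, 4.0000)
after link 2: o_2 = (4.2426, -2.8284, 6.0000)
after link 3: o_3 = (-0.4229, -1.8371, 4.5000)
after link 4: o_4 = (2.0520, -2.1907, 1.9019)
after link 5: o_5 = (-0.6728, -2.9154, 2.1267)
after link 6: o_6 = (1.3374, -2.7353, -2.5559)

1.337 -2.735 -2.556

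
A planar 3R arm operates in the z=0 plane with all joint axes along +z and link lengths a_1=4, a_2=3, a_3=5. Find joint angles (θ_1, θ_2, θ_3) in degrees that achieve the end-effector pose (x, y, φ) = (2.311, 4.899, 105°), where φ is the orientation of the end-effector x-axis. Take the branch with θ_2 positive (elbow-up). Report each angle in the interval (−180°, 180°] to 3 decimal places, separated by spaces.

-44.999 119.996 30.003

wrist centre = target − a_3·(cos φ, sin φ) = (3.6051, 0.0694)
cos θ_2 = (13.0015−4²−3²)/(2·4·3) = -0.4999; θ_2 = 119.9958° (elbow-up)
β = atan2(0.0694,3.6051) = 1.1024°; ψ = atan2(2.5982,2.5002) = 46.1011°
θ_1 = β − ψ = -44.9988°
θ_3 = φ − θ_1 − θ_2 = 30.0030° (wrapped to (-180°,180°])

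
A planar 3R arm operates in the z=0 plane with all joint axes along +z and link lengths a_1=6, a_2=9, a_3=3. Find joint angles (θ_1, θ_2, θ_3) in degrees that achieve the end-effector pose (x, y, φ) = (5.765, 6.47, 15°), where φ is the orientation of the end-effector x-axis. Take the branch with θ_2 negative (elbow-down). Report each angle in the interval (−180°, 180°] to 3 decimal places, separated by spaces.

156.540 -134.996 -6.544

wrist centre = target − a_3·(cos φ, sin φ) = (2.8672, 5.6935)
cos θ_2 = (40.6374−6²−9²)/(2·6·9) = -0.7071; θ_2 = -134.9963° (elbow-down)
β = atan2(5.6935,2.8672) = 63.2705°; ψ = atan2(-6.3644,-0.3636) = -93.2693°
θ_1 = β − ψ = 156.5399°
θ_3 = φ − θ_1 − θ_2 = -6.5436° (wrapped to (-180°,180°])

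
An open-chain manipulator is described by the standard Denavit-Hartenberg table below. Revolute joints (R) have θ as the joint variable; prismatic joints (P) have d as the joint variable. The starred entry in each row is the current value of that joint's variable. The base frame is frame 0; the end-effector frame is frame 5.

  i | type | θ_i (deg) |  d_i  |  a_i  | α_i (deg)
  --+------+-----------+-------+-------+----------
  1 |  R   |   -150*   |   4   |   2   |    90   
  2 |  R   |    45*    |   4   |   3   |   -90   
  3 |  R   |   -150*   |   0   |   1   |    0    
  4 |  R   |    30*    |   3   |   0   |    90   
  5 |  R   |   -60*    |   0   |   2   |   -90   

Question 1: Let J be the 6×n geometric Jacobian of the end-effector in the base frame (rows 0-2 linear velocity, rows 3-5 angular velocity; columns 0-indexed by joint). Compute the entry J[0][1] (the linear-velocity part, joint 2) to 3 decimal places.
1.777

axis z_1 = (-0.5000,0.8660,0.0000); lever o_n−o_1 = (-2.9072,4.5177,2.0520)
cross product → J_v[:, 1] = (1.7771,1.0260,0.2588)
J_ω[:, 1] = z_1
entry J[0][1] = 1.7771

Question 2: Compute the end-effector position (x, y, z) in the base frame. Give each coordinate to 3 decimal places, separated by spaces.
after link 1: o_1 = (-1.7321, -1.0000, 4.0000)
after link 2: o_2 = (-5.5692, 1.4034, 6.1213)
after link 3: o_3 = (-5.2888, 2.1426, 5.5089)
after link 4: o_4 = (-3.4517, 3.2033, 7.6303)
after link 5: o_5 = (-4.6392, 3.5177, 6.0520)

-4.639 3.518 6.052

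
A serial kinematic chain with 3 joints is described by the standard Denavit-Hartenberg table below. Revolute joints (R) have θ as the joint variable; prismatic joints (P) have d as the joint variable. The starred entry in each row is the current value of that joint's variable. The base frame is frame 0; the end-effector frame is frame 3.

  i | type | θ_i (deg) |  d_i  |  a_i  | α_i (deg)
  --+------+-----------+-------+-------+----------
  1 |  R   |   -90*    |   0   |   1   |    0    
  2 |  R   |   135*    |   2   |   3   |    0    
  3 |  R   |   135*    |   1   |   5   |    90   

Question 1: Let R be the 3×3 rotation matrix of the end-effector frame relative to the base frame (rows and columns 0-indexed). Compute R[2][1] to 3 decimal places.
1.000

End-effector y-axis (col 1 of R) = (-0.0000,-0.0000,1.0000)
R[2][1] = 1.0000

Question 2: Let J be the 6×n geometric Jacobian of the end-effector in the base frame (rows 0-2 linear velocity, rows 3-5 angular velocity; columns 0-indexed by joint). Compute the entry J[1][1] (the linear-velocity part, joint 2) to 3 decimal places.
axis z_1 = (0.0000,0.0000,1.0000); lever o_n−o_1 = (-2.8787,2.1213,3.0000)
cross product → J_v[:, 1] = (-2.1213,-2.8787,0.0000)
J_ω[:, 1] = z_1
entry J[1][1] = -2.8787

-2.879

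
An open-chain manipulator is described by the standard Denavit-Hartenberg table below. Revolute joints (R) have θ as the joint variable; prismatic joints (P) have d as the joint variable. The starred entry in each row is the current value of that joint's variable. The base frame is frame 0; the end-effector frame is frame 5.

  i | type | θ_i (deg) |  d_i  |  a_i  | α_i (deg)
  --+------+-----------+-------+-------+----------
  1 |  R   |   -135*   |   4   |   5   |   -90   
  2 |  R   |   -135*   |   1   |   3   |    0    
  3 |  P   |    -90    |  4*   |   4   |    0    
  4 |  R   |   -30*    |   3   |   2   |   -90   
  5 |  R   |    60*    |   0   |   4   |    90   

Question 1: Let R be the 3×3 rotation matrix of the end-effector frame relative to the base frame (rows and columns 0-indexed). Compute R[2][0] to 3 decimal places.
-0.483

End-effector x-axis (col 0 of R) = (-0.5209,0.7039,-0.4830)
R[2][0] = -0.4830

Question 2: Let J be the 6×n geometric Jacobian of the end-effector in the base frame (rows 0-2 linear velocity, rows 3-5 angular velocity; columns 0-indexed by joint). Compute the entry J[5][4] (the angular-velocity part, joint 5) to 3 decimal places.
axis z_4 = (0.6830,0.6830,0.2588); lever o_n−o_4 = (-2.0835,2.8155,-1.9319)
cross product → J_v[:, 4] = (-2.0482,0.7802,3.3461)
J_ω[:, 4] = z_4
entry J[5][4] = 0.2588

0.259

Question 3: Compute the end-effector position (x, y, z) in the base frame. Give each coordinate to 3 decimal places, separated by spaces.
after link 1: o_1 = (-3.5355, -3.5355, 4.0000)
after link 2: o_2 = (-1.3284, -2.7426, 6.1213)
after link 3: o_3 = (3.5000, -3.5711, 3.2929)
after link 4: o_4 = (5.9873, -5.3264, 1.3610)
after link 5: o_5 = (3.9039, -2.5108, -0.5708)

3.904 -2.511 -0.571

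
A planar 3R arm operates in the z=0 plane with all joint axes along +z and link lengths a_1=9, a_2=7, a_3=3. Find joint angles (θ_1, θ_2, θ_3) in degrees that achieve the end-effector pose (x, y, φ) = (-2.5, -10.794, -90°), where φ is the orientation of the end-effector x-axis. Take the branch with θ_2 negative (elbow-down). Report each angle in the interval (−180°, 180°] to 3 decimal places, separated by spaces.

-60.000 -120.002 90.002

wrist centre = target − a_3·(cos φ, sin φ) = (-2.5000, -7.7940)
cos θ_2 = (66.9964−9²−7²)/(2·9·7) = -0.5000; θ_2 = -120.0019° (elbow-down)
β = atan2(-7.7940,-2.5000) = -107.7841°; ψ = atan2(-6.0621,5.4998) = -47.7841°
θ_1 = β − ψ = -60.0000°
θ_3 = φ − θ_1 − θ_2 = 90.0019° (wrapped to (-180°,180°])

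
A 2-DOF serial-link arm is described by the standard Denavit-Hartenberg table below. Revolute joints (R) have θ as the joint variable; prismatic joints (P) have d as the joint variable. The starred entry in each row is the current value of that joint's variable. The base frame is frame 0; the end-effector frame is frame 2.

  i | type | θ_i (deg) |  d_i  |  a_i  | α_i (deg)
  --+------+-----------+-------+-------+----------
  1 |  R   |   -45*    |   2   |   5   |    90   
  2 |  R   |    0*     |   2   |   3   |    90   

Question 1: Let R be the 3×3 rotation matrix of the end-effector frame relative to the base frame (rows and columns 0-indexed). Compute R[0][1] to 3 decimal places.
End-effector y-axis (col 1 of R) = (-0.7071,-0.7071,0.0000)
R[0][1] = -0.7071

-0.707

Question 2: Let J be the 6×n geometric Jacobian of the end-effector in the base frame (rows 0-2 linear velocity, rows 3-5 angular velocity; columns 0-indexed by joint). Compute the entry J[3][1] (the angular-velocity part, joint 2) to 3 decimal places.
-0.707

axis z_1 = (-0.7071,-0.7071,0.0000); lever o_n−o_1 = (0.7071,-3.5355,0.0000)
cross product → J_v[:, 1] = (0.0000,0.0000,3.0000)
J_ω[:, 1] = z_1
entry J[3][1] = -0.7071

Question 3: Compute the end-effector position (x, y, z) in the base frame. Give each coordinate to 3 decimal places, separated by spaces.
4.243 -7.071 2.000

after link 1: o_1 = (3.5355, -3.5355, 2.0000)
after link 2: o_2 = (4.2426, -7.0711, 2.0000)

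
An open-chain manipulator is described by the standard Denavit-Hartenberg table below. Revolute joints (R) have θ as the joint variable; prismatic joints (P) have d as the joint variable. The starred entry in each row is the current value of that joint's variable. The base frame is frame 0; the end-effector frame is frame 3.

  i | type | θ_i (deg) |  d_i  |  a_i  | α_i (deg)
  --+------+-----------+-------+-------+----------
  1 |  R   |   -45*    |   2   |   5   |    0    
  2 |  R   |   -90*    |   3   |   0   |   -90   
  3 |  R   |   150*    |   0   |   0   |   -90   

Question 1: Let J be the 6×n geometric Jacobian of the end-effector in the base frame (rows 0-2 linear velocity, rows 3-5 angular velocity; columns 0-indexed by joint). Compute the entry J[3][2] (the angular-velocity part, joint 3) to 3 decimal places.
axis z_2 = (0.7071,-0.7071,0.0000); lever o_n−o_2 = (0.0000,0.0000,0.0000)
cross product → J_v[:, 2] = (-0.0000,0.0000,0.0000)
J_ω[:, 2] = z_2
entry J[3][2] = 0.7071

0.707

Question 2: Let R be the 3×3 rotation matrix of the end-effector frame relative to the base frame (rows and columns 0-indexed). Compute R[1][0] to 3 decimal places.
End-effector x-axis (col 0 of R) = (0.6124,0.6124,-0.5000)
R[1][0] = 0.6124

0.612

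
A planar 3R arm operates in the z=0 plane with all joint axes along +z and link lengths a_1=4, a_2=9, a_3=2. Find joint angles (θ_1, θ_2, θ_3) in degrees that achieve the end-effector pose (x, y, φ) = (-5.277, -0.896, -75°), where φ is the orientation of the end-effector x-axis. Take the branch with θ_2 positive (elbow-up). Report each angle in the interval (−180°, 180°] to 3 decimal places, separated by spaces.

wrist centre = target − a_3·(cos φ, sin φ) = (-5.7946, 1.0359)
cos θ_2 = (34.6508−4²−9²)/(2·4·9) = -0.8660; θ_2 = 149.9926° (elbow-up)
β = atan2(1.0359,-5.7946) = 169.8648°; ψ = atan2(4.5010,-3.7936) = 130.1257°
θ_1 = β − ψ = 39.7392°
θ_3 = φ − θ_1 − θ_2 = 95.2682° (wrapped to (-180°,180°])

39.739 149.993 95.268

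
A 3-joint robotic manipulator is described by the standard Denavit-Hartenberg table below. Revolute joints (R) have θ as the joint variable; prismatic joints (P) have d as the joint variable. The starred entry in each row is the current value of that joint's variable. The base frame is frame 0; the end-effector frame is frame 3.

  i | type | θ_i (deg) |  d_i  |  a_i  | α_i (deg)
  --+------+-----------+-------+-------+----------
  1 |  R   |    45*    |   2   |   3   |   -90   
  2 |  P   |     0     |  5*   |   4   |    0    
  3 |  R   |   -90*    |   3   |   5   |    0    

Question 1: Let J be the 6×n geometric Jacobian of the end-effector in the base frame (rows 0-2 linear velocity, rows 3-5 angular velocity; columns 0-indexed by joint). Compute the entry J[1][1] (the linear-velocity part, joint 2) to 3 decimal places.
0.707

prismatic axis z_1 = (-0.7071,0.7071,0.0000)
J_v[:, 1] = z_1; J_ω[:, 1] = (0,0,0)
entry J[1][1] = 0.7071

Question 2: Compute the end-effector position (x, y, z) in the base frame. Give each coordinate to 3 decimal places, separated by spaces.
after link 1: o_1 = (2.1213, 2.1213, 2.0000)
after link 2: o_2 = (1.4142, 8.4853, 2.0000)
after link 3: o_3 = (-0.7071, 10.6066, 7.0000)

-0.707 10.607 7.000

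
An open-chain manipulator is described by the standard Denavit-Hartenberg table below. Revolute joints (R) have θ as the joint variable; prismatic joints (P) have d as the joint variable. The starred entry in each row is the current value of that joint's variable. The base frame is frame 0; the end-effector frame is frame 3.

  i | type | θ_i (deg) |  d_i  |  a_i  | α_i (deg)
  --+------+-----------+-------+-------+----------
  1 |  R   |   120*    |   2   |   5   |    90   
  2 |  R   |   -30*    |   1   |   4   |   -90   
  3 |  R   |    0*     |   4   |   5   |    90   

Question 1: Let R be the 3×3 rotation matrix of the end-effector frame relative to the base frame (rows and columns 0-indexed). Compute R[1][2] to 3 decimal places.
0.500

End-effector z-axis (col 2 of R) = (0.8660,0.5000,0.0000)
R[1][2] = 0.5000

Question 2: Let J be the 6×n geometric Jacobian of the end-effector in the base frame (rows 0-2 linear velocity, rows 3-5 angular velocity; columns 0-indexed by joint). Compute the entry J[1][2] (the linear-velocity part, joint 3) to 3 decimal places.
axis z_2 = (-0.2500,0.4330,0.8660); lever o_n−o_2 = (-3.1651,5.4821,0.9641)
cross product → J_v[:, 2] = (-4.3301,-2.5000,-0.0000)
J_ω[:, 2] = z_2
entry J[1][2] = -2.5000

-2.500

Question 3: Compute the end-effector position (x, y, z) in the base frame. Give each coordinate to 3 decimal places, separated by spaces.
-6.531 13.312 0.964

after link 1: o_1 = (-2.5000, 4.3301, 2.0000)
after link 2: o_2 = (-3.3660, 7.8301, 0.0000)
after link 3: o_3 = (-6.5311, 13.3122, 0.9641)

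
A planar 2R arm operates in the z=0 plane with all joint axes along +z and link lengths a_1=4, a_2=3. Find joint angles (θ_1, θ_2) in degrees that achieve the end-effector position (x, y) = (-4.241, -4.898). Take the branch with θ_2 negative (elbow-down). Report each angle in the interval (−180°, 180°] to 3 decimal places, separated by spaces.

cos θ_2 = (41.9765−4²−3²)/(2·4·3) = 0.7074; θ_2 = -44.9800° (elbow-down)
β = atan2(-4.8980,-4.2410) = -130.8881°; ψ = atan2(-2.1206,6.1221) = -19.1052°
θ_1 = β − ψ = -111.7829°

-111.783 -44.980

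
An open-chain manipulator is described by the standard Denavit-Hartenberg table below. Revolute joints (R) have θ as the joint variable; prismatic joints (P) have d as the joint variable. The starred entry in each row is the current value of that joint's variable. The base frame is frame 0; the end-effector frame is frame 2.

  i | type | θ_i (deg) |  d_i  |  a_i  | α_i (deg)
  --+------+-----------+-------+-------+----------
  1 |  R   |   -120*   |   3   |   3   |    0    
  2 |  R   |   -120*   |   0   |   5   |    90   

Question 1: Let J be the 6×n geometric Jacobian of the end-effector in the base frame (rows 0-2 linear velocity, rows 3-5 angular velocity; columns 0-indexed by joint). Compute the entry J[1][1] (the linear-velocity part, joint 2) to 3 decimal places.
axis z_1 = (0.0000,0.0000,1.0000); lever o_n−o_1 = (-2.5000,4.3301,0.0000)
cross product → J_v[:, 1] = (-4.3301,-2.5000,0.0000)
J_ω[:, 1] = z_1
entry J[1][1] = -2.5000

-2.500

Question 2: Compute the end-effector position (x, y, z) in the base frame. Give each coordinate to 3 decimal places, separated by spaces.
-4.000 1.732 3.000

after link 1: o_1 = (-1.5000, -2.5981, 3.0000)
after link 2: o_2 = (-4.0000, 1.7321, 3.0000)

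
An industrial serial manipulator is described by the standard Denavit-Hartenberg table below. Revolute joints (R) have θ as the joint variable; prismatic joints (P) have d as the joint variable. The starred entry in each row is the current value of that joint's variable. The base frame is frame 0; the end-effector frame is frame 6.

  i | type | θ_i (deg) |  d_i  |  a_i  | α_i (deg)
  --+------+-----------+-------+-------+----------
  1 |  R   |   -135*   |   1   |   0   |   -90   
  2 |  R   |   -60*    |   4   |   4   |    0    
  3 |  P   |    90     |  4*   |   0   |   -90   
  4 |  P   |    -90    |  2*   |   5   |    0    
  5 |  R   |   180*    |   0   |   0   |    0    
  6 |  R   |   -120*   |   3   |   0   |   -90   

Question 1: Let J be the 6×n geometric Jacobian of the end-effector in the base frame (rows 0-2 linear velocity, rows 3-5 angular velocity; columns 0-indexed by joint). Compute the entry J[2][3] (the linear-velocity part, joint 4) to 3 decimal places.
-0.866

prismatic axis z_3 = (0.3536,0.3536,-0.8660)
J_v[:, 3] = z_3; J_ω[:, 3] = (0,0,0)
entry J[2][3] = -0.8660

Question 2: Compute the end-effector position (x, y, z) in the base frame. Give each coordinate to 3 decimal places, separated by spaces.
9.546 -8.839 0.134

after link 1: o_1 = (0.0000, 0.0000, 1.0000)
after link 2: o_2 = (1.4142, -4.2426, 4.4641)
after link 3: o_3 = (4.2426, -7.0711, 4.4641)
after link 4: o_4 = (8.4853, -9.8995, 2.7321)
after link 5: o_5 = (8.4853, -9.8995, 2.7321)
after link 6: o_6 = (9.5459, -8.8388, 0.1340)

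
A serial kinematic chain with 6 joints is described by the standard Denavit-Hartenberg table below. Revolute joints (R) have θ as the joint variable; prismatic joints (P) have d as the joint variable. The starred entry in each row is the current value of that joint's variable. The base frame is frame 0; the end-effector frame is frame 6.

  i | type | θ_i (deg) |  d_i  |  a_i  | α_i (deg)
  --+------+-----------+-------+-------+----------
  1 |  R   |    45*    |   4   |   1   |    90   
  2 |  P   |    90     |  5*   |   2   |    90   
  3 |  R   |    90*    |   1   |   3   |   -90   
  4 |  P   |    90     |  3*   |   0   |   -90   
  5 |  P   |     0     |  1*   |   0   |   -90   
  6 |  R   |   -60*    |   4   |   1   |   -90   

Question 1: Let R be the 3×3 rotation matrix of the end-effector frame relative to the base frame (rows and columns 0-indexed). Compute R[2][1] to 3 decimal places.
-1.000

End-effector y-axis (col 1 of R) = (0.0000,-0.0000,-1.0000)
R[2][1] = -1.0000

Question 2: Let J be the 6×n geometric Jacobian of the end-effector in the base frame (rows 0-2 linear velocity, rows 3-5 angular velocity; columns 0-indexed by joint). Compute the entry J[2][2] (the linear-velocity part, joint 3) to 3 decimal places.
axis z_2 = (0.7071,0.7071,-0.0000); lever o_n−o_2 = (1.1554,-0.4483,1.0000)
cross product → J_v[:, 2] = (0.7071,-0.7071,-1.1340)
J_ω[:, 2] = z_2
entry J[2][2] = -1.1340

-1.134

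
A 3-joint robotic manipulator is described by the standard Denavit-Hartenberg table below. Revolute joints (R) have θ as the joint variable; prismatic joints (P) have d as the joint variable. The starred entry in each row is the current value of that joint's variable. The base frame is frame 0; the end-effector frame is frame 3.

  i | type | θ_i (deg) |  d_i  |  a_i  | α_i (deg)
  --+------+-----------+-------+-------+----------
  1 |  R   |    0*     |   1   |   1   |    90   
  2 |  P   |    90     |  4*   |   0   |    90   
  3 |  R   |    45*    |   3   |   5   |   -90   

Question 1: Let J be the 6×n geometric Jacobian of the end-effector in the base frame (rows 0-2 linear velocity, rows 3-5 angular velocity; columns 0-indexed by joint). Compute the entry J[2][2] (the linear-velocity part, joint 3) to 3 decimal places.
-3.536

axis z_2 = (1.0000,-0.0000,-0.0000); lever o_n−o_2 = (3.0000,-3.5355,3.5355)
cross product → J_v[:, 2] = (-0.0000,-3.5355,-3.5355)
J_ω[:, 2] = z_2
entry J[2][2] = -3.5355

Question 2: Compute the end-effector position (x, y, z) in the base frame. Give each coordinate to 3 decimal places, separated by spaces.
4.000 -7.536 4.536

after link 1: o_1 = (1.0000, 0.0000, 1.0000)
after link 2: o_2 = (1.0000, -4.0000, 1.0000)
after link 3: o_3 = (4.0000, -7.5355, 4.5355)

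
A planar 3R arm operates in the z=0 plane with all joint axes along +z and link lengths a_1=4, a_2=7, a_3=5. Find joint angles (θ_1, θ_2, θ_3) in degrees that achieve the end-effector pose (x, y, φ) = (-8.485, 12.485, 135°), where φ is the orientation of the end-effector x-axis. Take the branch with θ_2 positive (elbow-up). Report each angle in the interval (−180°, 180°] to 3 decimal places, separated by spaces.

wrist centre = target − a_3·(cos φ, sin φ) = (-4.9495, 8.9495)
cos θ_2 = (104.5902−4²−7²)/(2·4·7) = 0.7070; θ_2 = 45.0113° (elbow-up)
β = atan2(8.9495,-4.9495) = 118.9446°; ψ = atan2(4.9507,8.9488) = 28.9527°
θ_1 = β − ψ = 89.9919°
θ_3 = φ − θ_1 − θ_2 = -0.0033° (wrapped to (-180°,180°])

89.992 45.011 -0.003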